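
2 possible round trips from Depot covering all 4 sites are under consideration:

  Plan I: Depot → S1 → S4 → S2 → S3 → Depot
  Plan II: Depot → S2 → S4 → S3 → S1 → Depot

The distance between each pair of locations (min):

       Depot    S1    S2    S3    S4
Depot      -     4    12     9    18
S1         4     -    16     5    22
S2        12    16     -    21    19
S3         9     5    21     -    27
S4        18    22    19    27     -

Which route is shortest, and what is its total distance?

Plan I: 4 + 22 + 19 + 21 + 9 = 75
Plan II: 12 + 19 + 27 + 5 + 4 = 67

Shortest is Plan II, total 67 min.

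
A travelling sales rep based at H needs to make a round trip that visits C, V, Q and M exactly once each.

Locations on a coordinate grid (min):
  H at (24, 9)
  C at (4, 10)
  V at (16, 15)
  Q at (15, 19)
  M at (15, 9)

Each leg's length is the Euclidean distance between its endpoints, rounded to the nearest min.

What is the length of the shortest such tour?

With 4 stops there are 4!/2 = 12 distinct round trips (a route and its reverse cost the same).
H→C→V→Q→M→H: 20+13+4+10+9 = 56
H→C→V→M→Q→H: 20+13+6+10+13 = 62
H→C→Q→V→M→H: 20+14+4+6+9 = 53
H→C→Q→M→V→H: 20+14+10+6+10 = 60
H→C→M→V→Q→H: 20+11+6+4+13 = 54
H→C→M→Q→V→H: 20+11+10+4+10 = 55
H→V→C→Q→M→H: 10+13+14+10+9 = 56
H→V→C→M→Q→H: 10+13+11+10+13 = 57
H→V→Q→C→M→H: 10+4+14+11+9 = 48
H→V→M→C→Q→H: 10+6+11+14+13 = 54
H→Q→C→V→M→H: 13+14+13+6+9 = 55
H→Q→V→C→M→H: 13+4+13+11+9 = 50
The minimum is 48.
One optimal route: H → V → Q → C → M → H (or its reverse).

Minimum total distance: 48 min.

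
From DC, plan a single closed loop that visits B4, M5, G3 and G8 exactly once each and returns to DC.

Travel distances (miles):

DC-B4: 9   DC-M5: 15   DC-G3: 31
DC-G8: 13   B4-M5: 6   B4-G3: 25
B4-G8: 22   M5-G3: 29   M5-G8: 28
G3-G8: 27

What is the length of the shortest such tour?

Minimum total distance: 84 miles.

With 4 stops there are 4!/2 = 12 distinct round trips (a route and its reverse cost the same).
DC - B4 - M5 - G3 - G8 - DC: 9+6+29+27+13 = 84
DC - B4 - M5 - G8 - G3 - DC: 9+6+28+27+31 = 101
DC - B4 - G3 - M5 - G8 - DC: 9+25+29+28+13 = 104
DC - B4 - G3 - G8 - M5 - DC: 9+25+27+28+15 = 104
DC - B4 - G8 - M5 - G3 - DC: 9+22+28+29+31 = 119
DC - B4 - G8 - G3 - M5 - DC: 9+22+27+29+15 = 102
DC - M5 - B4 - G3 - G8 - DC: 15+6+25+27+13 = 86
DC - M5 - B4 - G8 - G3 - DC: 15+6+22+27+31 = 101
DC - M5 - G3 - B4 - G8 - DC: 15+29+25+22+13 = 104
DC - M5 - G8 - B4 - G3 - DC: 15+28+22+25+31 = 121
DC - G3 - B4 - M5 - G8 - DC: 31+25+6+28+13 = 103
DC - G3 - M5 - B4 - G8 - DC: 31+29+6+22+13 = 101
The minimum is 84.
One optimal route: DC → B4 → M5 → G3 → G8 → DC (or its reverse).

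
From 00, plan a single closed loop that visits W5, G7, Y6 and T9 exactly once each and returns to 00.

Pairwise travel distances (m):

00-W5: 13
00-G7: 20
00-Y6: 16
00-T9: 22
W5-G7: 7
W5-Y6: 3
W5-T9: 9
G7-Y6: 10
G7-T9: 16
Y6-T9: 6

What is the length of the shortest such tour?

58 m — the shortest possible round trip.

With 4 stops there are 4!/2 = 12 distinct round trips (a route and its reverse cost the same).
00 → W5 → G7 → Y6 → T9 → 00: 13+7+10+6+22 = 58
00 → W5 → G7 → T9 → Y6 → 00: 13+7+16+6+16 = 58
00 → W5 → Y6 → G7 → T9 → 00: 13+3+10+16+22 = 64
00 → W5 → Y6 → T9 → G7 → 00: 13+3+6+16+20 = 58
00 → W5 → T9 → G7 → Y6 → 00: 13+9+16+10+16 = 64
00 → W5 → T9 → Y6 → G7 → 00: 13+9+6+10+20 = 58
00 → G7 → W5 → Y6 → T9 → 00: 20+7+3+6+22 = 58
00 → G7 → W5 → T9 → Y6 → 00: 20+7+9+6+16 = 58
00 → G7 → Y6 → W5 → T9 → 00: 20+10+3+9+22 = 64
00 → G7 → T9 → W5 → Y6 → 00: 20+16+9+3+16 = 64
00 → Y6 → W5 → G7 → T9 → 00: 16+3+7+16+22 = 64
00 → Y6 → G7 → W5 → T9 → 00: 16+10+7+9+22 = 64
The minimum is 58.
One optimal route: 00 → W5 → G7 → Y6 → T9 → 00 (or its reverse).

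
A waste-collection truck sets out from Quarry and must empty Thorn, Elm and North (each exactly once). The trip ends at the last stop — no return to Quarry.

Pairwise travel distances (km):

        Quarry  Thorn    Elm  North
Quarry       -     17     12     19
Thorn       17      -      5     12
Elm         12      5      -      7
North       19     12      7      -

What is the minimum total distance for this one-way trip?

Shortest open route: 29 km.

There are 3! = 6 possible orderings.
Quarry - Thorn - Elm - North: 17+5+7 = 29
Quarry - Thorn - North - Elm: 17+12+7 = 36
Quarry - Elm - Thorn - North: 12+5+12 = 29
Quarry - Elm - North - Thorn: 12+7+12 = 31
Quarry - North - Thorn - Elm: 19+12+5 = 36
Quarry - North - Elm - Thorn: 19+7+5 = 31
The minimum is 29.
One shortest path: Quarry → Thorn → Elm → North.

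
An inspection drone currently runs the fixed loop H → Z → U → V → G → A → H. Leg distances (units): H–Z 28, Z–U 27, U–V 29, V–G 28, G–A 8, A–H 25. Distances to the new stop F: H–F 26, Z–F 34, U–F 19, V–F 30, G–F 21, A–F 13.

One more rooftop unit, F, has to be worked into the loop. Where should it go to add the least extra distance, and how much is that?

+14 — insert F between A and H.

Insertion cost between consecutive stops i–j is d(i,F) + d(F,j) − d(i,j):
  between H and Z: 26 + 34 − 28 = 32
  between Z and U: 34 + 19 − 27 = 26
  between U and V: 19 + 30 − 29 = 20
  between V and G: 30 + 21 − 28 = 23
  between G and A: 21 + 13 − 8 = 26
  between A and H: 13 + 26 − 25 = 14
Cheapest insertion is between A and H, adding 14.
New total = 145 + 14 = 159.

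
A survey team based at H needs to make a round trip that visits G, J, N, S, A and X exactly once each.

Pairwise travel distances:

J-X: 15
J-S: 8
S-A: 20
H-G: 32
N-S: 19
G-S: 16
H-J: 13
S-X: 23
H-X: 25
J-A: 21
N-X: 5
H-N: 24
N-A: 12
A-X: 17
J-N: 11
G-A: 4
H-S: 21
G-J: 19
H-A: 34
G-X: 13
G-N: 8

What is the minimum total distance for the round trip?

Minimum total distance: 83.

With 6 stops there are 6!/2 = 360 distinct round trips (a route and its reverse cost the same).
H-G-J-N-S-A-X-H: 32+19+11+19+20+17+25 = 143
H-G-J-N-S-X-A-H: 32+19+11+19+23+17+34 = 155
H-G-J-N-A-S-X-H: 32+19+11+12+20+23+25 = 142
H-G-J-N-A-X-S-H: 32+19+11+12+17+23+21 = 135
H-G-J-N-X-S-A-H: 32+19+11+5+23+20+34 = 144
H-G-J-N-X-A-S-H: 32+19+11+5+17+20+21 = 125
H-G-J-S-N-A-X-H: 32+19+8+19+12+17+25 = 132
H-G-J-S-N-X-A-H: 32+19+8+19+5+17+34 = 134
… (352 more)
H-J-S-G-A-N-X-H: 13+8+16+4+12+5+25 = 83  ← best
The minimum is 83.
One optimal route: H → J → S → G → A → N → X → H (or its reverse).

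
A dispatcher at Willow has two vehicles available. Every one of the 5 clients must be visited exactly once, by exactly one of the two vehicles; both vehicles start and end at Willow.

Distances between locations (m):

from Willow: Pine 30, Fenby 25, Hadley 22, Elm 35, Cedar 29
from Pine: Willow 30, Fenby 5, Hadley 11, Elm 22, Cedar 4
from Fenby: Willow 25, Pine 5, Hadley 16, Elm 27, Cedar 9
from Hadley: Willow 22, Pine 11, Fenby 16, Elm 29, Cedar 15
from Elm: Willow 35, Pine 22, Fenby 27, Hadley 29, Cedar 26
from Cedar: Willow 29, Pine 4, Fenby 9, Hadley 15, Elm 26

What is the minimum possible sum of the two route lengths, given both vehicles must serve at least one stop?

Check every non-empty split of the stops between the two vehicles; for each half take its own optimal tour:
  {Pine} + {Fenby, Hadley, Elm, Cedar}: 60 + 108 = 168
  {Fenby} + {Pine, Hadley, Elm, Cedar}: 50 + 98 = 148
  {Pine, Fenby} + {Hadley, Elm, Cedar}: 60 + 98 = 158
  {Hadley} + {Pine, Fenby, Elm, Cedar}: 44 + 95 = 139
  {Pine, Hadley} + {Fenby, Elm, Cedar}: 63 + 95 = 158
  {Fenby, Hadley} + {Pine, Elm, Cedar}: 63 + 90 = 153
  … (15 splits in total)
Best: vehicle 1 Willow → Hadley → Willow = 44; vehicle 2 Willow → Fenby → Pine → Cedar → Elm → Willow = 95; combined 139.

Minimum combined distance: 139 m.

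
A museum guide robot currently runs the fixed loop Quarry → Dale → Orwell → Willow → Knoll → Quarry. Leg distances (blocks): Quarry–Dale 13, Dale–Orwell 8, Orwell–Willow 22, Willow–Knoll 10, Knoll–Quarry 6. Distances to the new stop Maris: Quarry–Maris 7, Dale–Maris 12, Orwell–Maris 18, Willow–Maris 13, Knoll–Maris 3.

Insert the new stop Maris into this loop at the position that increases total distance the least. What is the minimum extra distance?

Insertion cost between consecutive stops i–j is d(i,Maris) + d(Maris,j) − d(i,j):
  between Quarry and Dale: 7 + 12 − 13 = 6
  between Dale and Orwell: 12 + 18 − 8 = 22
  between Orwell and Willow: 18 + 13 − 22 = 9
  between Willow and Knoll: 13 + 3 − 10 = 6
  between Knoll and Quarry: 3 + 7 − 6 = 4
Cheapest insertion is between Knoll and Quarry, adding 4.
New total = 59 + 4 = 63.

Minimum extra distance: 4 blocks, inserting Maris between Knoll and Quarry.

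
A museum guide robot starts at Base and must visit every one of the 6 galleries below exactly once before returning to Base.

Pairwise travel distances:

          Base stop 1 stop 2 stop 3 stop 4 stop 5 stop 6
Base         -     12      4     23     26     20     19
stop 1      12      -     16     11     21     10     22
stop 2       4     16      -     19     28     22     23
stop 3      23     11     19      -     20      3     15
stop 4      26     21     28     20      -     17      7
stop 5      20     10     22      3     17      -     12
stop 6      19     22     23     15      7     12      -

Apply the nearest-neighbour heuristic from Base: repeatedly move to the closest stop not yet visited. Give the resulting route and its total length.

At Base the remaining stops are stop 2 4, stop 1 12, stop 6 19, stop 5 20, stop 3 23, stop 4 26; go to stop 2.
At stop 2 the remaining stops are stop 1 16, stop 3 19, stop 5 22, stop 6 23, stop 4 28; go to stop 1.
At stop 1 the remaining stops are stop 5 10, stop 3 11, stop 4 21, stop 6 22; go to stop 5.
At stop 5 the remaining stops are stop 3 3, stop 6 12, stop 4 17; go to stop 3.
At stop 3 the remaining stops are stop 6 15, stop 4 20; go to stop 6.
At stop 6 the remaining stops are stop 4 7; go to stop 4.
Return stop 4→Base: 26.
Total = 4 + 16 + 10 + 3 + 15 + 7 + 26 = 81.

Nearest-neighbour total = 81; route Base → stop 2 → stop 1 → stop 5 → stop 3 → stop 6 → stop 4 → Base.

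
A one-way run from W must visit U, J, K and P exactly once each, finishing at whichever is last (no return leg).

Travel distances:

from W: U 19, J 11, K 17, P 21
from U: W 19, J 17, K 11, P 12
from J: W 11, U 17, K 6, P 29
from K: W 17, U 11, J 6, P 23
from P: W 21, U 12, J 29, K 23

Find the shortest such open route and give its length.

Shortest open route: 40.

There are 4! = 24 possible orderings.
W - U - J - K - P: 19+17+6+23 = 65
W - U - J - P - K: 19+17+29+23 = 88
W - U - K - J - P: 19+11+6+29 = 65
W - U - K - P - J: 19+11+23+29 = 82
W - U - P - J - K: 19+12+29+6 = 66
W - U - P - K - J: 19+12+23+6 = 60
W - J - U - K - P: 11+17+11+23 = 62
W - J - U - P - K: 11+17+12+23 = 63
W - J - K - U - P: 11+6+11+12 = 40
W - J - K - P - U: 11+6+23+12 = 52
W - J - P - U - K: 11+29+12+11 = 63
W - J - P - K - U: 11+29+23+11 = 74
W - K - U - J - P: 17+11+17+29 = 74
W - K - U - P - J: 17+11+12+29 = 69
… (10 more)
The minimum is 40.
One shortest path: W → J → K → U → P.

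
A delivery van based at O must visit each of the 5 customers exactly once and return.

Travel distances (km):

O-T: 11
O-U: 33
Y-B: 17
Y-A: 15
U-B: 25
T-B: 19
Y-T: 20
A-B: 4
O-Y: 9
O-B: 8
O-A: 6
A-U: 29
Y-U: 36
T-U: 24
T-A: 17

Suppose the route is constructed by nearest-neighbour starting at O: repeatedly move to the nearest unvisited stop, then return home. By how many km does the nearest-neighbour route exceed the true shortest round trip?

From O: A=6, B=8, Y=9, T=11, U=33 → choose A (6).
From A: B=4, Y=15, T=17, U=29 → choose B (4).
From B: Y=17, T=19, U=25 → choose Y (17).
From Y: T=20, U=36 → choose T (20).
From T: U=24 → choose U (24).
NN route O → A → B → Y → T → U → O costs 104.
Optimal: O → Y → T → U → B → A → O costs 88 (by enumerating all 60 distinct tours).
Excess = 104 − 88 = 16.

Excess over optimum: 16 km.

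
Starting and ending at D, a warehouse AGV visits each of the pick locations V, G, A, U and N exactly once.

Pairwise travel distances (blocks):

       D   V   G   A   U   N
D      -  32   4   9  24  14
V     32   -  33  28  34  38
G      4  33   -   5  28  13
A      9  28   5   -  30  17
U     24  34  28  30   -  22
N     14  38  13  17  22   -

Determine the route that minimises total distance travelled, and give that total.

Shortest round trip = 107 blocks.

D→V→G→A→U→N→D: 32+33+5+30+22+14 = 136
D→V→G→A→N→U→D: 32+33+5+17+22+24 = 133
D→V→G→U→A→N→D: 32+33+28+30+17+14 = 154
D→V→G→U→N→A→D: 32+33+28+22+17+9 = 141
D→V→G→N→A→U→D: 32+33+13+17+30+24 = 149
D→V→G→N→U→A→D: 32+33+13+22+30+9 = 139
D→V→A→G→U→N→D: 32+28+5+28+22+14 = 129
D→V→A→G→N→U→D: 32+28+5+13+22+24 = 124
D→V→A→U→G→N→D: 32+28+30+28+13+14 = 145
D→V→A→U→N→G→D: 32+28+30+22+13+4 = 129
D→V→A→N→G→U→D: 32+28+17+13+28+24 = 142
D→V→A→N→U→G→D: 32+28+17+22+28+4 = 131
D→V→U→G→A→N→D: 32+34+28+5+17+14 = 130
D→V→U→G→N→A→D: 32+34+28+13+17+9 = 133
… (46 more)
D→G→A→V→U→N→D: 4+5+28+34+22+14 = 107  ← best
The minimum is 107.
One optimal route: D → G → A → V → U → N → D (or its reverse).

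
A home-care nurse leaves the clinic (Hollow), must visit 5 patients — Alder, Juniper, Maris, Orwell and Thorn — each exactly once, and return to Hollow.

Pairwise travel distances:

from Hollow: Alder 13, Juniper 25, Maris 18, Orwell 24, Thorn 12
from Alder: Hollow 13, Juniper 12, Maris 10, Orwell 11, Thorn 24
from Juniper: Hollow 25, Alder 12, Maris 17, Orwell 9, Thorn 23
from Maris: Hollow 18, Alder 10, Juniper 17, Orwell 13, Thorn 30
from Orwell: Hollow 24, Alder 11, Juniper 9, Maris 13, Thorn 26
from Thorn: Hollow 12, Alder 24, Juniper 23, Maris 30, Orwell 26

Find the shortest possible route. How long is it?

Minimum total distance: 80.

With 5 stops there are 5!/2 = 60 distinct round trips (a route and its reverse cost the same).
Hollow-Alder-Juniper-Maris-Orwell-Thorn-Hollow: 13+12+17+13+26+12 = 93
Hollow-Alder-Juniper-Maris-Thorn-Orwell-Hollow: 13+12+17+30+26+24 = 122
Hollow-Alder-Juniper-Orwell-Maris-Thorn-Hollow: 13+12+9+13+30+12 = 89
Hollow-Alder-Juniper-Orwell-Thorn-Maris-Hollow: 13+12+9+26+30+18 = 108
Hollow-Alder-Juniper-Thorn-Maris-Orwell-Hollow: 13+12+23+30+13+24 = 115
Hollow-Alder-Juniper-Thorn-Orwell-Maris-Hollow: 13+12+23+26+13+18 = 105
Hollow-Alder-Maris-Juniper-Orwell-Thorn-Hollow: 13+10+17+9+26+12 = 87
Hollow-Alder-Maris-Juniper-Thorn-Orwell-Hollow: 13+10+17+23+26+24 = 113
Hollow-Alder-Maris-Orwell-Juniper-Thorn-Hollow: 13+10+13+9+23+12 = 80
Hollow-Alder-Maris-Orwell-Thorn-Juniper-Hollow: 13+10+13+26+23+25 = 110
Hollow-Alder-Maris-Thorn-Juniper-Orwell-Hollow: 13+10+30+23+9+24 = 109
Hollow-Alder-Maris-Thorn-Orwell-Juniper-Hollow: 13+10+30+26+9+25 = 113
Hollow-Alder-Orwell-Juniper-Maris-Thorn-Hollow: 13+11+9+17+30+12 = 92
Hollow-Alder-Orwell-Juniper-Thorn-Maris-Hollow: 13+11+9+23+30+18 = 104
… (46 more)
The minimum is 80.
One optimal route: Hollow → Alder → Maris → Orwell → Juniper → Thorn → Hollow (or its reverse).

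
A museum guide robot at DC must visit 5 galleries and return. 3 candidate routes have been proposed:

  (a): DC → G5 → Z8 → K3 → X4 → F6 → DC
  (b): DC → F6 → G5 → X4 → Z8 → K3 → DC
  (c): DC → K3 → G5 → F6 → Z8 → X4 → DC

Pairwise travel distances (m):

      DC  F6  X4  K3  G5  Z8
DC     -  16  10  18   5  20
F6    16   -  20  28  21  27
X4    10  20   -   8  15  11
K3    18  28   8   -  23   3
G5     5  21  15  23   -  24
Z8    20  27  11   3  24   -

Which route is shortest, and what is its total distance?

76 m — (a) is the shortest.

(a): 5 + 24 + 3 + 8 + 20 + 16 = 76
(b): 16 + 21 + 15 + 11 + 3 + 18 = 84
(c): 18 + 23 + 21 + 27 + 11 + 10 = 110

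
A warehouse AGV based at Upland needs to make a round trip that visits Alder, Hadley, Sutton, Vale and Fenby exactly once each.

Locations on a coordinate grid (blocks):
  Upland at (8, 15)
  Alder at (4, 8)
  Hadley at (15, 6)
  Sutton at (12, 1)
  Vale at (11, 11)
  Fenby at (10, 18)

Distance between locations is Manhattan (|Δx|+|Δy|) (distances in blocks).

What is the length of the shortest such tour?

Minimum total distance: 56 blocks.

Upland-Alder-Hadley-Sutton-Vale-Fenby-Upland: 11+13+8+11+8+5 = 56
Upland-Alder-Hadley-Sutton-Fenby-Vale-Upland: 11+13+8+19+8+7 = 66
Upland-Alder-Hadley-Vale-Sutton-Fenby-Upland: 11+13+9+11+19+5 = 68
Upland-Alder-Hadley-Vale-Fenby-Sutton-Upland: 11+13+9+8+19+18 = 78
Upland-Alder-Hadley-Fenby-Sutton-Vale-Upland: 11+13+17+19+11+7 = 78
Upland-Alder-Hadley-Fenby-Vale-Sutton-Upland: 11+13+17+8+11+18 = 78
Upland-Alder-Sutton-Hadley-Vale-Fenby-Upland: 11+15+8+9+8+5 = 56
Upland-Alder-Sutton-Hadley-Fenby-Vale-Upland: 11+15+8+17+8+7 = 66
Upland-Alder-Sutton-Vale-Hadley-Fenby-Upland: 11+15+11+9+17+5 = 68
Upland-Alder-Sutton-Vale-Fenby-Hadley-Upland: 11+15+11+8+17+16 = 78
Upland-Alder-Sutton-Fenby-Hadley-Vale-Upland: 11+15+19+17+9+7 = 78
Upland-Alder-Sutton-Fenby-Vale-Hadley-Upland: 11+15+19+8+9+16 = 78
Upland-Alder-Vale-Hadley-Sutton-Fenby-Upland: 11+10+9+8+19+5 = 62
Upland-Alder-Vale-Hadley-Fenby-Sutton-Upland: 11+10+9+17+19+18 = 84
… (46 more)
The minimum is 56.
One optimal route: Upland → Alder → Hadley → Sutton → Vale → Fenby → Upland (or its reverse).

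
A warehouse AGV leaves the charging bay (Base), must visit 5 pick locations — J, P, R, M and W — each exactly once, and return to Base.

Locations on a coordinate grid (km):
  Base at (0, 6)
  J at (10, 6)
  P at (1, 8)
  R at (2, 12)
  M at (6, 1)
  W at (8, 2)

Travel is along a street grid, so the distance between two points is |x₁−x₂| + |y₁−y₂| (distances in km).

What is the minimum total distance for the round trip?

42 km — the shortest possible round trip.

Base→J→P→R→M→W→Base: 10+11+5+15+3+12 = 56
Base→J→P→R→W→M→Base: 10+11+5+16+3+11 = 56
Base→J→P→M→R→W→Base: 10+11+12+15+16+12 = 76
Base→J→P→M→W→R→Base: 10+11+12+3+16+8 = 60
Base→J→P→W→R→M→Base: 10+11+13+16+15+11 = 76
Base→J→P→W→M→R→Base: 10+11+13+3+15+8 = 60
Base→J→R→P→M→W→Base: 10+14+5+12+3+12 = 56
Base→J→R→P→W→M→Base: 10+14+5+13+3+11 = 56
Base→J→R→M→P→W→Base: 10+14+15+12+13+12 = 76
Base→J→R→M→W→P→Base: 10+14+15+3+13+3 = 58
Base→J→R→W→P→M→Base: 10+14+16+13+12+11 = 76
Base→J→R→W→M→P→Base: 10+14+16+3+12+3 = 58
Base→J→M→P→R→W→Base: 10+9+12+5+16+12 = 64
Base→J→M→P→W→R→Base: 10+9+12+13+16+8 = 68
… (46 more)
Base→J→W→M→R→P→Base: 10+6+3+15+5+3 = 42  ← best
The minimum is 42.
One optimal route: Base → J → W → M → R → P → Base (or its reverse).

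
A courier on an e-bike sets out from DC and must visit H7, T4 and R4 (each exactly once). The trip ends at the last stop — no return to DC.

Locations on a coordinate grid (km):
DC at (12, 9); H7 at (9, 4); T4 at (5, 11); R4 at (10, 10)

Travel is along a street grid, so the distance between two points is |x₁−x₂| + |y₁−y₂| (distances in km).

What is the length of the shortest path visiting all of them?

20 km — the minimum one-way total.

There are 3! = 6 possible orderings.
DC→H7→T4→R4: 8+11+6 = 25
DC→H7→R4→T4: 8+7+6 = 21
DC→T4→H7→R4: 9+11+7 = 27
DC→T4→R4→H7: 9+6+7 = 22
DC→R4→H7→T4: 3+7+11 = 21
DC→R4→T4→H7: 3+6+11 = 20
The minimum is 20.
One shortest path: DC → R4 → T4 → H7.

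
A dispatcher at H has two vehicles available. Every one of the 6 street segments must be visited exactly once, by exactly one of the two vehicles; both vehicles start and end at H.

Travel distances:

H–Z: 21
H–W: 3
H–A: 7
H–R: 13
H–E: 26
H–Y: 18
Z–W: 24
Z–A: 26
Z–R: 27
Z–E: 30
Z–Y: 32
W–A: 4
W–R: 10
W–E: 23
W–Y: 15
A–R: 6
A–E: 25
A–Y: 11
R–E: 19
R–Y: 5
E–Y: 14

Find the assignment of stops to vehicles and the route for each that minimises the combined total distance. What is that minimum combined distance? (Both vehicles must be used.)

89 — the smallest possible combined total.

There are 2^5 − 1 = 31 ways to divide the 6 stops into two non-empty groups. For each, the best each vehicle can do is its own shortest tour through its group:
  {Z} + {W, A, R, E, Y}: 42 + 58 = 100
  {W} + {Z, A, R, E, Y}: 6 + 83 = 89
  {Z, W} + {A, R, E, Y}: 48 + 58 = 106
  {A} + {Z, W, R, E, Y}: 14 + 83 = 97
  {Z, A} + {W, R, E, Y}: 54 + 58 = 112
  {W, A} + {Z, R, E, Y}: 14 + 83 = 97
  … (31 splits in total)
Best: vehicle 1 H → W → H = 6; vehicle 2 H → Z → E → Y → R → A → H = 83; combined 89.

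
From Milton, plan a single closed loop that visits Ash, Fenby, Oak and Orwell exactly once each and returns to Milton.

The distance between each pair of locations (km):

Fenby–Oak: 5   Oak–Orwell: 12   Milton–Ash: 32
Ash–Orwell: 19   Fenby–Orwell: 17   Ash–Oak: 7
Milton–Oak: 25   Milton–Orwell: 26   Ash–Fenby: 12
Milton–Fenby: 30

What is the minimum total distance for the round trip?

Shortest round trip = 87 km.

Milton - Ash - Fenby - Oak - Orwell - Milton: 32+12+5+12+26 = 87
Milton - Ash - Fenby - Orwell - Oak - Milton: 32+12+17+12+25 = 98
Milton - Ash - Oak - Fenby - Orwell - Milton: 32+7+5+17+26 = 87
Milton - Ash - Oak - Orwell - Fenby - Milton: 32+7+12+17+30 = 98
Milton - Ash - Orwell - Fenby - Oak - Milton: 32+19+17+5+25 = 98
Milton - Ash - Orwell - Oak - Fenby - Milton: 32+19+12+5+30 = 98
Milton - Fenby - Ash - Oak - Orwell - Milton: 30+12+7+12+26 = 87
Milton - Fenby - Ash - Orwell - Oak - Milton: 30+12+19+12+25 = 98
Milton - Fenby - Oak - Ash - Orwell - Milton: 30+5+7+19+26 = 87
Milton - Fenby - Orwell - Ash - Oak - Milton: 30+17+19+7+25 = 98
Milton - Oak - Ash - Fenby - Orwell - Milton: 25+7+12+17+26 = 87
Milton - Oak - Fenby - Ash - Orwell - Milton: 25+5+12+19+26 = 87
The minimum is 87.
One optimal route: Milton → Ash → Fenby → Oak → Orwell → Milton (or its reverse).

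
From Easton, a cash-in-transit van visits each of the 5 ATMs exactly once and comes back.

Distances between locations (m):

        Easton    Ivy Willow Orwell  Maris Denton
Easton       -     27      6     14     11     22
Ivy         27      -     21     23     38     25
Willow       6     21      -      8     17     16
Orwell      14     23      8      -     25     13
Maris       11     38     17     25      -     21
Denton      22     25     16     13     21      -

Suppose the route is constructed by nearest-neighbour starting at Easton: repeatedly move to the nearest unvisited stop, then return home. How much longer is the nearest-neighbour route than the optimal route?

Easton: Willow=6, Maris=11, Orwell=14, Denton=22, Ivy=27 ⇒ Willow
Willow: Orwell=8, Denton=16, Maris=17, Ivy=21 ⇒ Orwell
Orwell: Denton=13, Ivy=23, Maris=25 ⇒ Denton
Denton: Maris=21, Ivy=25 ⇒ Maris
Maris: Ivy=38 ⇒ Ivy
NN route Easton → Willow → Orwell → Denton → Maris → Ivy → Easton costs 113.
Optimal: Easton → Willow → Orwell → Ivy → Denton → Maris → Easton costs 94 (by enumerating all 60 distinct tours).
Excess = 113 − 94 = 19.

19 m longer than the optimal tour.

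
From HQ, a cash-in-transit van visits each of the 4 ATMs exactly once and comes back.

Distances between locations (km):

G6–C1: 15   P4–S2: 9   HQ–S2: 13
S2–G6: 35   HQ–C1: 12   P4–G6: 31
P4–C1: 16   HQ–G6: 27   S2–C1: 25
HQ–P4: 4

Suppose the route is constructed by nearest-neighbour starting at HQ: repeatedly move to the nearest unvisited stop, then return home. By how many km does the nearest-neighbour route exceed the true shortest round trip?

HQ: P4=4, C1=12, S2=13, G6=27 ⇒ P4
P4: S2=9, C1=16, G6=31 ⇒ S2
S2: C1=25, G6=35 ⇒ C1
C1: G6=15 ⇒ G6
NN route HQ → P4 → S2 → C1 → G6 → HQ costs 80.
Optimal: HQ → P4 → S2 → G6 → C1 → HQ costs 75 (by enumerating all 12 distinct tours).
Excess = 80 − 75 = 5.

Excess over optimum: 5 km.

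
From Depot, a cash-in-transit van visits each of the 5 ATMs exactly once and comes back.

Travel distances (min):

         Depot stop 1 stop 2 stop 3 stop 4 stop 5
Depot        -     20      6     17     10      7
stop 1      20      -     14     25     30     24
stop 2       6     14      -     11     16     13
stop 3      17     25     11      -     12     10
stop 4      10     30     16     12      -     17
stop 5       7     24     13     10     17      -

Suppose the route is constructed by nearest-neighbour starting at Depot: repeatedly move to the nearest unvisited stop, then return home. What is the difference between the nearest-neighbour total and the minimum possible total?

The nearest-neighbour route is 18 min longer than optimal.

From Depot: stop 2=6, stop 5=7, stop 4=10, stop 3=17, stop 1=20 → choose stop 2 (6).
From stop 2: stop 3=11, stop 5=13, stop 1=14, stop 4=16 → choose stop 3 (11).
From stop 3: stop 5=10, stop 4=12, stop 1=25 → choose stop 5 (10).
From stop 5: stop 4=17, stop 1=24 → choose stop 4 (17).
From stop 4: stop 1=30 → choose stop 1 (30).
NN route Depot → stop 2 → stop 3 → stop 5 → stop 4 → stop 1 → Depot costs 94.
Optimal: Depot → stop 2 → stop 1 → stop 5 → stop 3 → stop 4 → Depot costs 76 (by enumerating all 60 distinct tours).
Excess = 94 − 76 = 18.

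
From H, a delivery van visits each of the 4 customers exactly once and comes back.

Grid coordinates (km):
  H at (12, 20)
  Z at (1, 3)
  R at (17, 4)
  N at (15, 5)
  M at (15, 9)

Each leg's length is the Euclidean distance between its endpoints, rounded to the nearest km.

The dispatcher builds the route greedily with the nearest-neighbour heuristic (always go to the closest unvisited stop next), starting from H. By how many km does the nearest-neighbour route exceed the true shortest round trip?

The nearest-neighbour route is 1 km longer than optimal.

From H: M=11, N=15, R=17, Z=20 → choose M (11).
From M: N=4, R=5, Z=15 → choose N (4).
From N: R=2, Z=14 → choose R (2).
From R: Z=16 → choose Z (16).
NN route H → M → N → R → Z → H costs 53.
Optimal: H → Z → N → R → M → H costs 52 (by enumerating all 12 distinct tours).
Excess = 53 − 52 = 1.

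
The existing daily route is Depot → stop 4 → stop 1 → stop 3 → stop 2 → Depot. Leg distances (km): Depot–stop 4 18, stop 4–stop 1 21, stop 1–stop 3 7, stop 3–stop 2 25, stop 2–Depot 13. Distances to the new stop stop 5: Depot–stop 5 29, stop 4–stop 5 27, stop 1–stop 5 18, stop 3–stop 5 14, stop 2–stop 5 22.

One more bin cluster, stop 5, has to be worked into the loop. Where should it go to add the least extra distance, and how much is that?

Minimum extra distance: 11 km, inserting stop 5 between stop 3 and stop 2.

Insertion cost between consecutive stops i–j is d(i,stop 5) + d(stop 5,j) − d(i,j):
  between Depot and stop 4: 29 + 27 − 18 = 38
  between stop 4 and stop 1: 27 + 18 − 21 = 24
  between stop 1 and stop 3: 18 + 14 − 7 = 25
  between stop 3 and stop 2: 14 + 22 − 25 = 11
  between stop 2 and Depot: 22 + 29 − 13 = 38
Cheapest insertion is between stop 3 and stop 2, adding 11.
New total = 84 + 11 = 95.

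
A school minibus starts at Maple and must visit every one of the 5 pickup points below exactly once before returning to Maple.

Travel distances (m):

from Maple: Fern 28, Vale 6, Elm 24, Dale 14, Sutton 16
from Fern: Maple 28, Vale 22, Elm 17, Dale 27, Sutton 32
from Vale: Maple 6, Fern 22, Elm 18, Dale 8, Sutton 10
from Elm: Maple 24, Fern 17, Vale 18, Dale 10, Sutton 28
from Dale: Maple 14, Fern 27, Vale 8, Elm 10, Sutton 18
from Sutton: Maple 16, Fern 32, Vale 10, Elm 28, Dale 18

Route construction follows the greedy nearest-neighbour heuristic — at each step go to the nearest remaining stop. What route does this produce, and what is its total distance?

Maple → [Vale:6 / Dale:14 / Sutton:16 / Elm:24 / Fern:28] → Vale (6)
Vale → [Dale:8 / Sutton:10 / Elm:18 / Fern:22] → Dale (8)
Dale → [Elm:10 / Sutton:18 / Fern:27] → Elm (10)
Elm → [Fern:17 / Sutton:28] → Fern (17)
Fern → [Sutton:32] → Sutton (32)
Return Sutton→Maple: 16.
Total = 6 + 8 + 10 + 17 + 32 + 16 = 89.

Total distance 89 m via the nearest-neighbour route Maple → Vale → Dale → Elm → Fern → Sutton → Maple.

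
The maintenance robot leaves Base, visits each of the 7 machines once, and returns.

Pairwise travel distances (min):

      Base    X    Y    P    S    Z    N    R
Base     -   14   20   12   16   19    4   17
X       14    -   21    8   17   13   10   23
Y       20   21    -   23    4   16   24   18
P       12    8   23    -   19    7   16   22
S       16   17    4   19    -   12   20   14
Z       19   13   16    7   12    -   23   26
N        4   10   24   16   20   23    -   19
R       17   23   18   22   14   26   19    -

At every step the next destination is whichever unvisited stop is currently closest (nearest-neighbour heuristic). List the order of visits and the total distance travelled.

At Base the remaining stops are N 4, P 12, X 14, S 16, R 17, Z 19, Y 20; go to N.
At N the remaining stops are X 10, P 16, R 19, S 20, Z 23, Y 24; go to X.
At X the remaining stops are P 8, Z 13, S 17, Y 21, R 23; go to P.
At P the remaining stops are Z 7, S 19, R 22, Y 23; go to Z.
At Z the remaining stops are S 12, Y 16, R 26; go to S.
At S the remaining stops are Y 4, R 14; go to Y.
At Y the remaining stops are R 18; go to R.
Return R→Base: 17.
Total = 4 + 10 + 8 + 7 + 12 + 4 + 18 + 17 = 80.

Nearest-neighbour total = 80 min; route Base → N → X → P → Z → S → Y → R → Base.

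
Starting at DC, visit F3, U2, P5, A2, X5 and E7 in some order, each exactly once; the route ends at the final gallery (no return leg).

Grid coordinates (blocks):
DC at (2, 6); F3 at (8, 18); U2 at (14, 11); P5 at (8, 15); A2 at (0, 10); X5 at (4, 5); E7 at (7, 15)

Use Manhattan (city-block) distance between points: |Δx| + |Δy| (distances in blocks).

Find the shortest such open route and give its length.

41 blocks — the minimum one-way total.

There are 6! = 720 possible orderings.
DC - F3 - U2 - P5 - A2 - X5 - E7: 18+13+10+13+9+13 = 76
DC - F3 - U2 - P5 - A2 - E7 - X5: 18+13+10+13+12+13 = 79
DC - F3 - U2 - P5 - X5 - A2 - E7: 18+13+10+14+9+12 = 76
DC - F3 - U2 - P5 - X5 - E7 - A2: 18+13+10+14+13+12 = 80
DC - F3 - U2 - P5 - E7 - A2 - X5: 18+13+10+1+12+9 = 63
DC - F3 - U2 - P5 - E7 - X5 - A2: 18+13+10+1+13+9 = 64
DC - F3 - U2 - A2 - P5 - X5 - E7: 18+13+15+13+14+13 = 86
DC - F3 - U2 - A2 - P5 - E7 - X5: 18+13+15+13+1+13 = 73
… (712 more)
DC - X5 - A2 - E7 - F3 - P5 - U2: 3+9+12+4+3+10 = 41  ← best
The minimum is 41.
One shortest path: DC → X5 → A2 → E7 → F3 → P5 → U2.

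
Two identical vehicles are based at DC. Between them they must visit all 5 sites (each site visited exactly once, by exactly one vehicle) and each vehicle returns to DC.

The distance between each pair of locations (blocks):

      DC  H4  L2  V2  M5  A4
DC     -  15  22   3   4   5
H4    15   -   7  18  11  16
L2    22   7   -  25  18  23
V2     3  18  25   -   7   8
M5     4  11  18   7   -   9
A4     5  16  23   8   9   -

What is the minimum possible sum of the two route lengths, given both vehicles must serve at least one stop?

56 blocks — the smallest possible combined total.

Try each way of splitting the stops between the two vehicles (each non-empty) and, for each split, find the best tour for each vehicle:
  {H4} + {L2, V2, M5, A4}: 30 + 56 = 86
  {L2} + {H4, V2, M5, A4}: 44 + 42 = 86
  {H4, L2} + {V2, M5, A4}: 44 + 24 = 68
  {V2} + {H4, L2, M5, A4}: 6 + 50 = 56
  {H4, V2} + {L2, M5, A4}: 36 + 50 = 86
  {L2, V2} + {H4, M5, A4}: 50 + 36 = 86
  … (15 splits in total)
Best: vehicle 1 DC → V2 → DC = 6; vehicle 2 DC → M5 → H4 → L2 → A4 → DC = 50; combined 56.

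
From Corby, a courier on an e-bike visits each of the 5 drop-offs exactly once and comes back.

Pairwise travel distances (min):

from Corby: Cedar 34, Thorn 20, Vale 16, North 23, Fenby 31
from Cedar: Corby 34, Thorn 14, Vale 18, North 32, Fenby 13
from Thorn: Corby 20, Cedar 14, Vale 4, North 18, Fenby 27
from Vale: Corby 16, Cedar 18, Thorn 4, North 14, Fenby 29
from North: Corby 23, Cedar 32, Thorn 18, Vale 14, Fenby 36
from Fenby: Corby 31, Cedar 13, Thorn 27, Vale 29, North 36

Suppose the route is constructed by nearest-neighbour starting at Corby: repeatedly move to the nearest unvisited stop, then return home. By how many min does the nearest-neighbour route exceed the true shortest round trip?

Excess over optimum: 7 min.

Corby: Vale=16, Thorn=20, North=23, Fenby=31, Cedar=34 ⇒ Vale
Vale: Thorn=4, North=14, Cedar=18, Fenby=29 ⇒ Thorn
Thorn: Cedar=14, North=18, Fenby=27 ⇒ Cedar
Cedar: Fenby=13, North=32 ⇒ Fenby
Fenby: North=36 ⇒ North
NN route Corby → Vale → Thorn → Cedar → Fenby → North → Corby costs 106.
Optimal: Corby → North → Vale → Thorn → Cedar → Fenby → Corby costs 99 (by enumerating all 60 distinct tours).
Excess = 106 − 99 = 7.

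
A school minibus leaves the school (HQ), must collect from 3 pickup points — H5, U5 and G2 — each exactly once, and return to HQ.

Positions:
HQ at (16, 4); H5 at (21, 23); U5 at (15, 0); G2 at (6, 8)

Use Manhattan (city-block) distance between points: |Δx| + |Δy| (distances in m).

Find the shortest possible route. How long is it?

Minimum total distance: 76 m.

HQ→H5→U5→G2→HQ: 24+29+17+14 = 84
HQ→H5→G2→U5→HQ: 24+30+17+5 = 76
HQ→U5→H5→G2→HQ: 5+29+30+14 = 78
The minimum is 76.
One optimal route: HQ → H5 → G2 → U5 → HQ (or its reverse).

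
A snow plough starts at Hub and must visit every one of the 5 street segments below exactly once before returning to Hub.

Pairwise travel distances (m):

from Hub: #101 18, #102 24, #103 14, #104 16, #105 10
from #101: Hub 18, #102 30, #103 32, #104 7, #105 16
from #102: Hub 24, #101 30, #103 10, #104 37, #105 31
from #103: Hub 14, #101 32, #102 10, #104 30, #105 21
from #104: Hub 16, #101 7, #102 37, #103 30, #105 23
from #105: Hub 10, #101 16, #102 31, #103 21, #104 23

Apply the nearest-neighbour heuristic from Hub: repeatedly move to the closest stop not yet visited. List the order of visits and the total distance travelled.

Nearest-neighbour total = 97 m; route Hub → #105 → #101 → #104 → #103 → #102 → Hub.

Hub → [#105:10 / #103:14 / #104:16 / #101:18 / #102:24] → #105 (10)
#105 → [#101:16 / #103:21 / #104:23 / #102:31] → #101 (16)
#101 → [#104:7 / #102:30 / #103:32] → #104 (7)
#104 → [#103:30 / #102:37] → #103 (30)
#103 → [#102:10] → #102 (10)
Return #102→Hub: 24.
Total = 10 + 16 + 7 + 30 + 10 + 24 = 97.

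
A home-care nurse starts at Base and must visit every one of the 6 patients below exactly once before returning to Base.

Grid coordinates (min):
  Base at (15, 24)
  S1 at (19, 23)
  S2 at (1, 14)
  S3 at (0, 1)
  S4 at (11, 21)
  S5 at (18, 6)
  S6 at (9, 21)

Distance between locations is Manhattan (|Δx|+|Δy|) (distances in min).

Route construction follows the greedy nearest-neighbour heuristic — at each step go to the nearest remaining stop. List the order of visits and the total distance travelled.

From Base: distances to unvisited — S1=5, S4=7, S6=9, S5=21, S2=24, S3=38. Nearest is S1 (5).
From S1: distances to unvisited — S4=10, S6=12, S5=18, S2=27, S3=41. Nearest is S4 (10).
From S4: distances to unvisited — S6=2, S2=17, S5=22, S3=31. Nearest is S6 (2).
From S6: distances to unvisited — S2=15, S5=24, S3=29. Nearest is S2 (15).
From S2: distances to unvisited — S3=14, S5=25. Nearest is S3 (14).
From S3: distances to unvisited — S5=23. Nearest is S5 (23).
Return S5→Base: 21.
Total = 5 + 10 + 2 + 15 + 14 + 23 + 21 = 90.

Total distance 90 min via the nearest-neighbour route Base → S1 → S4 → S6 → S2 → S3 → S5 → Base.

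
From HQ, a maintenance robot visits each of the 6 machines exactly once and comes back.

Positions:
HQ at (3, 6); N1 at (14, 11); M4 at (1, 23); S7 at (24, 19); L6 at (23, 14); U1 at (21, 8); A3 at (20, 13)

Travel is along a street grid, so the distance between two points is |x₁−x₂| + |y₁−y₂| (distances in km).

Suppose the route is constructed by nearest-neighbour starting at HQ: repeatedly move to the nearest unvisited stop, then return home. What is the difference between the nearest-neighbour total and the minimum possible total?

The nearest-neighbour route is 14 km longer than optimal.

HQ: N1=16, M4=19, U1=20, A3=24, L6=28, S7=34 ⇒ N1
N1: A3=8, U1=10, L6=12, S7=18, M4=25 ⇒ A3
A3: L6=4, U1=6, S7=10, M4=29 ⇒ L6
L6: S7=6, U1=8, M4=31 ⇒ S7
S7: U1=14, M4=27 ⇒ U1
U1: M4=35 ⇒ M4
NN route HQ → N1 → A3 → L6 → S7 → U1 → M4 → HQ costs 102.
Optimal: HQ → N1 → U1 → A3 → L6 → S7 → M4 → HQ costs 88 (by enumerating all 360 distinct tours).
Excess = 102 − 88 = 14.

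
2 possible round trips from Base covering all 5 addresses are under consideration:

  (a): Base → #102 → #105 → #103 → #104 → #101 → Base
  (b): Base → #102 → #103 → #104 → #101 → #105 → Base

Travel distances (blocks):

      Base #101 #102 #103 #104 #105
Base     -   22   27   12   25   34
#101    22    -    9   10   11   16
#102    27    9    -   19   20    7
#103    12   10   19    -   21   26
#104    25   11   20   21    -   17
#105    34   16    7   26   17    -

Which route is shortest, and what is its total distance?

(a): 27 + 7 + 26 + 21 + 11 + 22 = 114
(b): 27 + 19 + 21 + 11 + 16 + 34 = 128

114 blocks — (a) is the shortest.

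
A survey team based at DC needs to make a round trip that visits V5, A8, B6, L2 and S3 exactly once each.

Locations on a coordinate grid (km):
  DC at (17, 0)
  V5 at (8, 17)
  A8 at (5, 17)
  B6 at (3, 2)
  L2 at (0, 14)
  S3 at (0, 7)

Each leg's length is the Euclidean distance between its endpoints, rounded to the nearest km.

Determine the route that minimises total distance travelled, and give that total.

DC - V5 - A8 - B6 - L2 - S3 - DC: 19+3+15+12+7+18 = 74
DC - V5 - A8 - B6 - S3 - L2 - DC: 19+3+15+6+7+22 = 72
DC - V5 - A8 - L2 - B6 - S3 - DC: 19+3+6+12+6+18 = 64
DC - V5 - A8 - L2 - S3 - B6 - DC: 19+3+6+7+6+14 = 55
DC - V5 - A8 - S3 - B6 - L2 - DC: 19+3+11+6+12+22 = 73
DC - V5 - A8 - S3 - L2 - B6 - DC: 19+3+11+7+12+14 = 66
DC - V5 - B6 - A8 - L2 - S3 - DC: 19+16+15+6+7+18 = 81
DC - V5 - B6 - A8 - S3 - L2 - DC: 19+16+15+11+7+22 = 90
DC - V5 - B6 - L2 - A8 - S3 - DC: 19+16+12+6+11+18 = 82
DC - V5 - B6 - L2 - S3 - A8 - DC: 19+16+12+7+11+21 = 86
DC - V5 - B6 - S3 - A8 - L2 - DC: 19+16+6+11+6+22 = 80
DC - V5 - B6 - S3 - L2 - A8 - DC: 19+16+6+7+6+21 = 75
DC - V5 - L2 - A8 - B6 - S3 - DC: 19+9+6+15+6+18 = 73
DC - V5 - L2 - A8 - S3 - B6 - DC: 19+9+6+11+6+14 = 65
… (46 more)
The minimum is 55.
One optimal route: DC → V5 → A8 → L2 → S3 → B6 → DC (or its reverse).

Shortest round trip = 55 km.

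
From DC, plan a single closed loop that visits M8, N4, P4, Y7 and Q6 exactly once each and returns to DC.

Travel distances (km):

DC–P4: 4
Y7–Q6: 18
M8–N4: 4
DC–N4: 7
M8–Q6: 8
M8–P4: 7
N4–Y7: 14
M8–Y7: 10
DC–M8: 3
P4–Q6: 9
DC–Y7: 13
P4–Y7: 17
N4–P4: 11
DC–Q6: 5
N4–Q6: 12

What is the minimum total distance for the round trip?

52 km — the shortest possible round trip.

With 5 stops there are 5!/2 = 60 distinct round trips (a route and its reverse cost the same).
DC-M8-N4-P4-Y7-Q6-DC: 3+4+11+17+18+5 = 58
DC-M8-N4-P4-Q6-Y7-DC: 3+4+11+9+18+13 = 58
DC-M8-N4-Y7-P4-Q6-DC: 3+4+14+17+9+5 = 52
DC-M8-N4-Y7-Q6-P4-DC: 3+4+14+18+9+4 = 52
DC-M8-N4-Q6-P4-Y7-DC: 3+4+12+9+17+13 = 58
DC-M8-N4-Q6-Y7-P4-DC: 3+4+12+18+17+4 = 58
DC-M8-P4-N4-Y7-Q6-DC: 3+7+11+14+18+5 = 58
DC-M8-P4-N4-Q6-Y7-DC: 3+7+11+12+18+13 = 64
DC-M8-P4-Y7-N4-Q6-DC: 3+7+17+14+12+5 = 58
DC-M8-P4-Y7-Q6-N4-DC: 3+7+17+18+12+7 = 64
DC-M8-P4-Q6-N4-Y7-DC: 3+7+9+12+14+13 = 58
DC-M8-P4-Q6-Y7-N4-DC: 3+7+9+18+14+7 = 58
DC-M8-Y7-N4-P4-Q6-DC: 3+10+14+11+9+5 = 52
DC-M8-Y7-N4-Q6-P4-DC: 3+10+14+12+9+4 = 52
… (46 more)
The minimum is 52.
One optimal route: DC → M8 → N4 → Y7 → P4 → Q6 → DC (or its reverse).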